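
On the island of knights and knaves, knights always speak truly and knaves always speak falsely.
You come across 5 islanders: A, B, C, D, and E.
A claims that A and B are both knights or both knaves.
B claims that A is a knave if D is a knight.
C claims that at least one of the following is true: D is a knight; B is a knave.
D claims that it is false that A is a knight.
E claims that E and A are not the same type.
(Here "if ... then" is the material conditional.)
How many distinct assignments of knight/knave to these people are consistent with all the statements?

Consistent assignments:
  A=knave, B=knight, C=knight, D=knight, E=knight
  A=knave, B=knight, C=knight, D=knight, E=knave

2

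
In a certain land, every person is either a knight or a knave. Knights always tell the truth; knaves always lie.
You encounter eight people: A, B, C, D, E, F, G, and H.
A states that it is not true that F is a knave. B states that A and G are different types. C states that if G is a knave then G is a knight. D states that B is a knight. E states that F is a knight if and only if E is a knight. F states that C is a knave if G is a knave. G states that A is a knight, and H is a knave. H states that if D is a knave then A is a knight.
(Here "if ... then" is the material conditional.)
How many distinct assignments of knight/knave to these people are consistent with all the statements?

2

Consistent assignments:
  A=knight, B=knight, C=knave, D=knight, E=knight, F=knight, G=knave, H=knight
  A=knight, B=knight, C=knave, D=knight, E=knave, F=knight, G=knave, H=knight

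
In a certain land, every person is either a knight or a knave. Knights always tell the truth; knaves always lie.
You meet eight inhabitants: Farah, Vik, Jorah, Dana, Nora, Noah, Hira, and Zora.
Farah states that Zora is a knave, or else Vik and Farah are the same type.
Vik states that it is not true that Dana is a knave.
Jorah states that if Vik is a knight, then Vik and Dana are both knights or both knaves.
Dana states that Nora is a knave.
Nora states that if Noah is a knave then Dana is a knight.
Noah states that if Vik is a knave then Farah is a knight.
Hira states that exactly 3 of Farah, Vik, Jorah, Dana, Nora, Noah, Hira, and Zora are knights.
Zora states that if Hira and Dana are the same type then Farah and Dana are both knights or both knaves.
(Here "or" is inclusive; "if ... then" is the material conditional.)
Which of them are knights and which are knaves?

Farah is a knight, so "Zora is a knave, or else Vik and Farah are the same type" must be true — and it is.
Vik is a knave, so "it is not true that Dana is a knave" must be False — and it is.
Jorah is a knight, and the claim "if Vik is a knight, then Vik and Dana are both knights or both knaves" is indeed true.
Dana is a knave, so "Nora is a knave" must be False — and it is.
Nora is a knight, and the claim "if Noah is a knave then Dana is a knight" is indeed true.
Since Noah is a knight, "if Vik is a knave then Farah is a knight" needs to be true, which holds.
Hira (knave): "exactly 3 of Farah, Vik, Jorah, Dana, Nora, Noah, Hira, and Zora are knights" — False. ✓
Zora is a knave, so "if Hira and Dana are the same type then Farah and Dana are both knights or both knaves" must be False — and it is.

Knights: Farah, Jorah, Nora, and Noah. Knaves: Vik, Dana, Hira, and Zora.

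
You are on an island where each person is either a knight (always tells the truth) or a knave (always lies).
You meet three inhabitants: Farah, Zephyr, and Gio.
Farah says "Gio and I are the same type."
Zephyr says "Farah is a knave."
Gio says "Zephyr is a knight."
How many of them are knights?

2

The unique consistent assignment is Farah=knave, Zephyr=knight, Gio=knight.
That has 2 knights.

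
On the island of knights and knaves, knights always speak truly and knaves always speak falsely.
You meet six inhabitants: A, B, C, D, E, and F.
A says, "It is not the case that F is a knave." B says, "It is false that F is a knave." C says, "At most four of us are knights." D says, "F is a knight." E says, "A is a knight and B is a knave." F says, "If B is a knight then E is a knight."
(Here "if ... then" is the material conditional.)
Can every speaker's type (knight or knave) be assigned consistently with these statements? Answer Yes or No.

No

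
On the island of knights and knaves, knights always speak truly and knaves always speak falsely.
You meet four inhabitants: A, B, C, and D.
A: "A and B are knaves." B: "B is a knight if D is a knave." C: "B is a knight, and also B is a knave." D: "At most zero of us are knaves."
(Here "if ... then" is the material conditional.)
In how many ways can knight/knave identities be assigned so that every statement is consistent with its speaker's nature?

Consistent assignments:
  A=knave, B=knight, C=knave, D=knave

1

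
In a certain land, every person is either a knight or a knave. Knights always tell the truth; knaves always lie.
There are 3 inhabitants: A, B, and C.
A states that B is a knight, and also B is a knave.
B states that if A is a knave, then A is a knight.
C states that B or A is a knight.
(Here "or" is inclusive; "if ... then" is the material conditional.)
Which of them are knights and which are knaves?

A is a knave, B is a knave, and C is a knave.

A is a knave, so "B is a knight, and also B is a knave" must be false — and it is.
As a knave, B's statement "if A is a knave, then A is a knight" should be false; it is.
C is a knave, and the claim "B or A is a knight" is indeed false.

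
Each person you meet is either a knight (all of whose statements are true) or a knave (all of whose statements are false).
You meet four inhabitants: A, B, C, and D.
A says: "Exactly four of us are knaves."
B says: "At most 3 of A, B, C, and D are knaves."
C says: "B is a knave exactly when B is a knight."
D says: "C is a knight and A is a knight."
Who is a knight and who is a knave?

Since A is a knave, "exactly four of us are knaves" needs to be false, which holds.
B is a knight, and the claim "at most 3 of A, B, C, and D are knaves" is indeed true.
C (knave): "B is a knave exactly when B is a knight" — false. ✓
D is a knave; "C is a knight and A is a knight" is false, as required.

A is a knave, B is a knight, C is a knave, and D is a knave.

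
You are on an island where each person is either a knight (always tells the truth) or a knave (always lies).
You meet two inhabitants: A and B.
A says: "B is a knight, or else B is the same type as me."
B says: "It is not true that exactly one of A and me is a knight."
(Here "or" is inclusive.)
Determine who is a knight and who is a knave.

A is a knight, and the claim "B is a knight, or else B is the same type as me" is indeed True.
Since B is a knight, "it is not true that exactly one of A and me is a knight" needs to be True, which holds.

A is a knight and B is a knight.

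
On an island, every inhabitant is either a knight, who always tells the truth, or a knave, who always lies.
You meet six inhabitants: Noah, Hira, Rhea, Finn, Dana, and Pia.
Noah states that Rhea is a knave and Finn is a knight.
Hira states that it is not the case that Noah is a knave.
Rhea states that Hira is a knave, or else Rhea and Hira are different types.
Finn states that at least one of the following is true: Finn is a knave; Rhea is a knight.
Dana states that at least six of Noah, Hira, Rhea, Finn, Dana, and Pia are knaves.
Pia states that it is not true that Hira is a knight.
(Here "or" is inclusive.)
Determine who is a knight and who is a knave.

Noah is a knave, so "Rhea is a knave and Finn is a knight" must be false — and it is.
Hira is a knave, so "it is not the case that Noah is a knave" must be false — and it is.
Rhea is a knight, so "Hira is a knave, or else Rhea and Hira are different types" must be True — and it is.
Since Finn is a knight, "at least one of the following is true: Finn is a knave; Rhea is a knight" needs to be True, which holds.
Dana is a knave; "at least six of Noah, Hira, Rhea, Finn, Dana, and Pia are knaves" is false, as required.
Since Pia is a knight, "it is not true that Hira is a knight" needs to be True, which holds.

Noah is a knave, Hira is a knave, Rhea is a knight, Finn is a knight, Dana is a knave, and Pia is a knight.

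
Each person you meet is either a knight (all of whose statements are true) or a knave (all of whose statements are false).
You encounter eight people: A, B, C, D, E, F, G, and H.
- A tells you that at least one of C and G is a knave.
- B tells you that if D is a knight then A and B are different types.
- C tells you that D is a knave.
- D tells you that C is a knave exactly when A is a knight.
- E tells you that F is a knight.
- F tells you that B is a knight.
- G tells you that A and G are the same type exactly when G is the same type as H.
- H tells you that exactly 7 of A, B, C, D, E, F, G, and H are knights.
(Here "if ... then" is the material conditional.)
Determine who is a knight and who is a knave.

A is a knight, B is a knight, C is a knight, D is a knave, E is a knight, F is a knight, G is a knave, and H is a knave.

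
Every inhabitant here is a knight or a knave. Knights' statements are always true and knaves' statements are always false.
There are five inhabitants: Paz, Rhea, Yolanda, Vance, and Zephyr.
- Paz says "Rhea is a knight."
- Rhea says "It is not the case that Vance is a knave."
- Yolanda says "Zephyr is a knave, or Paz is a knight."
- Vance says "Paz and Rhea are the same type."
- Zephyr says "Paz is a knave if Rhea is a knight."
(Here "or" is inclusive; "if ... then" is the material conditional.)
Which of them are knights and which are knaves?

Since Paz is a knight, "Rhea is a knight" needs to be true, which holds.
Rhea (knight): "it is not the case that Vance is a knave" — true. ✓
Yolanda is a knight, and the claim "Zephyr is a knave, or Paz is a knight" is indeed true.
Vance is a knight, and the claim "Paz and Rhea are the same type" is indeed true.
Zephyr is a knave, so "Paz is a knave if Rhea is a knight" must be False — and it is.

Paz is a knight, Rhea is a knight, Yolanda is a knight, Vance is a knight, and Zephyr is a knave.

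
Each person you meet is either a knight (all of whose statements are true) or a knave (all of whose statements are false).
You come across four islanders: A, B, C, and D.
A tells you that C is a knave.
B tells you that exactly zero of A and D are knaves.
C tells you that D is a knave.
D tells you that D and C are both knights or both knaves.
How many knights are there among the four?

1

The unique consistent assignment is A=knave, B=knave, C=knight, D=knave.
That has 1 knight.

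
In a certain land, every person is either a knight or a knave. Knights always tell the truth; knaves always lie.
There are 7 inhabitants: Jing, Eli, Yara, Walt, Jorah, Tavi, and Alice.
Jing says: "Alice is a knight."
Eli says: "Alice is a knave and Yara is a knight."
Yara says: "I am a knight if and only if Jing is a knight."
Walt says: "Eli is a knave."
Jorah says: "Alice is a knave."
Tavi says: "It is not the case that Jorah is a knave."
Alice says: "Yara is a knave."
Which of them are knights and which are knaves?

Knights: Jing, Walt, and Alice. Knaves: Eli, Yara, Jorah, and Tavi.

Jing (knight): "Alice is a knight" — true. ✓
As a knave, Eli's statement "Alice is a knave and Yara is a knight" should be false; it is.
Yara is a knave, so "I am a knight if and only if Jing is a knight" must be false — and it is.
Walt is a knight, so "Eli is a knave" must be true — and it is.
Jorah is a knave; "Alice is a knave" is false, as required.
Tavi is a knave, and the claim "it is not the case that Jorah is a knave" is indeed false.
Alice is a knight, and the claim "Yara is a knave" is indeed true.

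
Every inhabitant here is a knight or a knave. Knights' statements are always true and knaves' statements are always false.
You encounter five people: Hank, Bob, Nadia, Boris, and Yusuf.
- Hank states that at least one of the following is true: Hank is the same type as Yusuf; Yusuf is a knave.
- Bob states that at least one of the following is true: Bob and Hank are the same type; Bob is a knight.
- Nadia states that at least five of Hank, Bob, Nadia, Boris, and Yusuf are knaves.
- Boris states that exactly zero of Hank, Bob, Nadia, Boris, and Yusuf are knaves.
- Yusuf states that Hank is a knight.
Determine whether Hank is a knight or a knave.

Hank is a knight.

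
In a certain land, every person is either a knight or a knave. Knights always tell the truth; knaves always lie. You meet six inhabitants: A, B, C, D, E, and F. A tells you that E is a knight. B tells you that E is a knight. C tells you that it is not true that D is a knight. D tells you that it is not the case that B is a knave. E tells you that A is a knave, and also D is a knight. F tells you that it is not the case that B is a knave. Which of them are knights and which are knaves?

Knights: C. Knaves: A, B, D, E, and F.

A (knave): "E is a knight" — false. ✓
B is a knave; "E is a knight" is false, as required.
Since C is a knight, "it is not true that D is a knight" needs to be True, which holds.
D is a knave, and the claim "it is not the case that B is a knave" is indeed false.
Since E is a knave, "A is a knave, and also D is a knight" needs to be false, which holds.
F is a knave, and the claim "it is not the case that B is a knave" is indeed false.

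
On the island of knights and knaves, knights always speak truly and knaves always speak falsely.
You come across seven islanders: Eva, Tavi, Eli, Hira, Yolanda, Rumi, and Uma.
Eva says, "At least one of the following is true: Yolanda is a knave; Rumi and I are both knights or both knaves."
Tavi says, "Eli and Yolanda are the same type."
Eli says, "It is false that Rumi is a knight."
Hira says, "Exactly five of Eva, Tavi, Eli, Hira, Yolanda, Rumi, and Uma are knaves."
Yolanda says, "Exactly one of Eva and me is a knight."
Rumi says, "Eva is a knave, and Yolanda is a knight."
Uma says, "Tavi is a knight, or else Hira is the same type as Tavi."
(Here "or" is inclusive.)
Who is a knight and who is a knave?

Eva is a knave; "at least one of the following is true: Yolanda is a knave; Rumi and I are both knights or both knaves" is false, as required.
Tavi is a knave, and the claim "Eli and Yolanda are the same type" is indeed false.
As a knave, Eli's statement "it is false that Rumi is a knight" should be false; it is.
As a knave, Hira's statement "exactly five of Eva, Tavi, Eli, Hira, Yolanda, Rumi, and Uma are knaves" should be false; it is.
Yolanda (knight): "exactly one of Eva and me is a knight" — True. ✓
Since Rumi is a knight, "Eva is a knave, and Yolanda is a knight" needs to be True, which holds.
Uma is a knight, so "Tavi is a knight, or else Hira is the same type as Tavi" must be True — and it is.

Knights: Yolanda, Rumi, and Uma. Knaves: Eva, Tavi, Eli, and Hira.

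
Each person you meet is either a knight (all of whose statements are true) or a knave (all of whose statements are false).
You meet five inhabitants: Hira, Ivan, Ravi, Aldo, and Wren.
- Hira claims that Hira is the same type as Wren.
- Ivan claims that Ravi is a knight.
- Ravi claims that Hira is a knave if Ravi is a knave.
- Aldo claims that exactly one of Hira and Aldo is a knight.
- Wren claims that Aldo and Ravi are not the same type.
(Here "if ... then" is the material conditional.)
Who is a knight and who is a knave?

Knights: Ivan, Ravi, and Wren. Knaves: Hira and Aldo.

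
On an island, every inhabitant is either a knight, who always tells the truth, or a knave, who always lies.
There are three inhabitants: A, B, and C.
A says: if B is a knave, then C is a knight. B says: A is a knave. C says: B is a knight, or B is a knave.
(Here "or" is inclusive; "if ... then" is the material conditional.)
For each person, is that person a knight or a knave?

A is a knight, B is a knave, and C is a knight.

Since A is a knight, "if B is a knave, then C is a knight" needs to be True, which holds.
B (knave): "A is a knave" — false. ✓
C (knight): "B is a knight, or B is a knave" — True. ✓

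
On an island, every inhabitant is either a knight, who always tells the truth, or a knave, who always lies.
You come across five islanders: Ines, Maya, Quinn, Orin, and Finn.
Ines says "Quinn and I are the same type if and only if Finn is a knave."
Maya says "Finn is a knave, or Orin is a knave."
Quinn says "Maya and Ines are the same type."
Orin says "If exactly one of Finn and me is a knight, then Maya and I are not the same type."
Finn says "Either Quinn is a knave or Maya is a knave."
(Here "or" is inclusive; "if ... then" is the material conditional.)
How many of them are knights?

3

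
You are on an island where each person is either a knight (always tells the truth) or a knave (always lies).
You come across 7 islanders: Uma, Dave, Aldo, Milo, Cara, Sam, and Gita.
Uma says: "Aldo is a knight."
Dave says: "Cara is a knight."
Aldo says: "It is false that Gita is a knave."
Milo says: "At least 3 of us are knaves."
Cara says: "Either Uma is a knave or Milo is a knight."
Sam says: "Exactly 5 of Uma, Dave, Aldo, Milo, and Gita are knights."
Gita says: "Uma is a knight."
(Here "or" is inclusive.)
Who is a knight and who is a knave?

Uma is a knave, and the claim "Aldo is a knight" is indeed false.
Since Dave is a knight, "Cara is a knight" needs to be True, which holds.
Aldo is a knave, so "it is false that Gita is a knave" must be false — and it is.
Milo (knight): "at least 3 of us are knaves" — True. ✓
Cara is a knight; "either Uma is a knave or Milo is a knight" is True, as required.
Sam is a knave; "exactly 5 of Uma, Dave, Aldo, Milo, and Gita are knights" is false, as required.
Since Gita is a knave, "Uma is a knight" needs to be false, which holds.

Uma is a knave, Dave is a knight, Aldo is a knave, Milo is a knight, Cara is a knight, Sam is a knave, and Gita is a knave.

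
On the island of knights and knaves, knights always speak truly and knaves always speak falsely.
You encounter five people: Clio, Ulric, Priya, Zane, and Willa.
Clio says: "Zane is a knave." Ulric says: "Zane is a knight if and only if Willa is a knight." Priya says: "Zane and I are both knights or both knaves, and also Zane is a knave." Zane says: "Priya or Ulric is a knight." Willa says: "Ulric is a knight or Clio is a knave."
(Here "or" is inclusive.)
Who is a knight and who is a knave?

Clio is a knave, Ulric is a knight, Priya is a knave, Zane is a knight, and Willa is a knight.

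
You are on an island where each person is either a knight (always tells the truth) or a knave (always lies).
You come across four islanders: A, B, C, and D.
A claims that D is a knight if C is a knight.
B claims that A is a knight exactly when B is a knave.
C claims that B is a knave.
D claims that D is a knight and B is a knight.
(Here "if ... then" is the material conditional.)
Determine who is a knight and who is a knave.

A is a knave, so "D is a knight if C is a knight" must be False — and it is.
B (knave): "A is a knight exactly when B is a knave" — False. ✓
Since C is a knight, "B is a knave" needs to be True, which holds.
D (knave): "D is a knight and B is a knight" — False. ✓

A is a knave, B is a knave, C is a knight, and D is a knave.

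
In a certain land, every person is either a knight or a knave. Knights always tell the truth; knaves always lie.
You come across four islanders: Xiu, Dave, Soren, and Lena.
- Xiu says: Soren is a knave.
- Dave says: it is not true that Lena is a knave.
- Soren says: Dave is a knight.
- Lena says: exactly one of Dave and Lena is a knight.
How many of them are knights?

1

The unique consistent assignment is Xiu=knight, Dave=knave, Soren=knave, Lena=knave.
That has 1 knight.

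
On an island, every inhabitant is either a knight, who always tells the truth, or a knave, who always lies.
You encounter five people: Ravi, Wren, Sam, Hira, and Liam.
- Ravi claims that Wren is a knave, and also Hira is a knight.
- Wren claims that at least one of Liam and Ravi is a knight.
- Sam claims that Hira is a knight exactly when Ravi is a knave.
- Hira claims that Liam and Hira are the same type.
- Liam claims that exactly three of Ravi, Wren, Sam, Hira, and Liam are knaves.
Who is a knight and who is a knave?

Ravi is a knave, Wren is a knight, Sam is a knave, Hira is a knave, and Liam is a knight.

Ravi is a knave, so "Wren is a knave, and also Hira is a knight" must be false — and it is.
Wren is a knight, and the claim "at least one of Liam and Ravi is a knight" is indeed true.
Sam (knave): "Hira is a knight exactly when Ravi is a knave" — false. ✓
Hira is a knave; "Liam and Hira are the same type" is false, as required.
Liam is a knight; "exactly three of Ravi, Wren, Sam, Hira, and Liam are knaves" is true, as required.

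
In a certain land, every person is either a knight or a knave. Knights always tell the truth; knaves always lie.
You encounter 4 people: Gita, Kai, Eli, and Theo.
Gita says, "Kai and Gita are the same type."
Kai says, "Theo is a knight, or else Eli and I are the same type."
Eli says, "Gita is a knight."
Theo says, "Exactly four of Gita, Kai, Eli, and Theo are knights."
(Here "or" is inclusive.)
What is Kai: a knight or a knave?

Kai is a knight.

Consistent assignments: {Gita=knight, Kai=knight, Eli=knight, Theo=knight}; {Gita=knight, Kai=knight, Eli=knight, Theo=knave}
In every consistent assignment, Kai is a knight.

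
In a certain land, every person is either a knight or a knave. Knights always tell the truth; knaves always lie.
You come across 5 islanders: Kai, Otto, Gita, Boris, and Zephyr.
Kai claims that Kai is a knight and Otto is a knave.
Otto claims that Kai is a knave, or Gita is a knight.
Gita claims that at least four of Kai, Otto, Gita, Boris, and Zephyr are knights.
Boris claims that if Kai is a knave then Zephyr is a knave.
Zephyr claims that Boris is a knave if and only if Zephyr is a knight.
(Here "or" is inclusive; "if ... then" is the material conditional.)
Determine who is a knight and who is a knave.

Kai is a knave, Otto is a knight, Gita is a knave, Boris is a knave, and Zephyr is a knight.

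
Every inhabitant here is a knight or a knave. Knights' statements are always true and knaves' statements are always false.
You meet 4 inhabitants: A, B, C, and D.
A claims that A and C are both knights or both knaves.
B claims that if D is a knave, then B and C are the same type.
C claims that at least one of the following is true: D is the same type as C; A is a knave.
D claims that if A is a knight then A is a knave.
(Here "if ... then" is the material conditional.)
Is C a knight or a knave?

C is a knight.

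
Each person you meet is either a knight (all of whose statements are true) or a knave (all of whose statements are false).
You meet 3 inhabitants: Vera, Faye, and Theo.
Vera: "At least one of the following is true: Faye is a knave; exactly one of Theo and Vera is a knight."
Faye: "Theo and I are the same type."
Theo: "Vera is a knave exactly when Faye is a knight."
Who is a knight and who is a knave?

Vera is a knight, Faye is a knave, and Theo is a knight.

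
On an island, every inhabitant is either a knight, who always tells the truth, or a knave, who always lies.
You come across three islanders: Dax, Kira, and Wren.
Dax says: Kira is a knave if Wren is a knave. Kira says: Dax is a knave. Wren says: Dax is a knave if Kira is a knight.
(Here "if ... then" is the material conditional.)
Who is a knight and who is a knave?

Suppose Dax is a knave. Then Dax's statement "Kira is a knave if Wren is a knave" would have to be false. Checking the 4 ways to assign the others, none is consistent with every speaker.
(For instance, with Kira=knave, Wren=knight, Dax's claim "Kira is a knave if Wren is a knave" comes out true where it would need to be false.)
So Dax must be a knight, making "Kira is a knave if Wren is a knave" true. Taking Dax=knight, Kira=knave, Wren=knight, each remaining statement checks out:
  Kira (knave): "Dax is a knave" — false. ✓
  Wren (knight): "Dax is a knave if Kira is a knight" — true. ✓
This is the unique consistent assignment.

Knights: Dax and Wren. Knaves: Kira.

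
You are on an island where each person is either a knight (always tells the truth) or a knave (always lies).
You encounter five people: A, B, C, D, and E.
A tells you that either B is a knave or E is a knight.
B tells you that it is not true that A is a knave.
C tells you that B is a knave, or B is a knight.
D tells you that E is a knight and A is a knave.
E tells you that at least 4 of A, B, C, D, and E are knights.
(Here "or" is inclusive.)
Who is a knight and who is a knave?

A is a knight, B is a knight, C is a knight, D is a knave, and E is a knight.

Suppose A is a knave. Then A's statement "either B is a knave or E is a knight" would have to be false. Checking the 16 ways to assign the others, none is consistent with every speaker.
(For instance, with B=knight, C=knight, D=knave, E=knight, A's claim "either B is a knave or E is a knight" comes out true where it would need to be false.)
So A must be a knight, making "either B is a knave or E is a knight" true. Taking A=knight, B=knight, C=knight, D=knave, E=knight, each remaining statement checks out:
  B (knight): "it is not true that A is a knave" — true. ✓
  C (knight): "B is a knave, or B is a knight" — true. ✓
  D (knave): "E is a knight and A is a knave" — false. ✓
  E (knight): "at least 4 of A, B, C, D, and E are knights" — true. ✓
This is the unique consistent assignment.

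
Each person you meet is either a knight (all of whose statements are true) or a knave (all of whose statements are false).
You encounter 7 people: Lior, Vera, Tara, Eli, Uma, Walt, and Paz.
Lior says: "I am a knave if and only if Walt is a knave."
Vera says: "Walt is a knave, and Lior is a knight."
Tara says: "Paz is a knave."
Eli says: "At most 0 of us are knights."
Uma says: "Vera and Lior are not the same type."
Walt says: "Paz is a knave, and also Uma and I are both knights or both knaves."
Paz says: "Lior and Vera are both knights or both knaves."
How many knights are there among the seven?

4

The unique consistent assignment is Lior=knight, Vera=knave, Tara=knight, Eli=knave, Uma=knight, Walt=knight, Paz=knave.
That has 4 knights.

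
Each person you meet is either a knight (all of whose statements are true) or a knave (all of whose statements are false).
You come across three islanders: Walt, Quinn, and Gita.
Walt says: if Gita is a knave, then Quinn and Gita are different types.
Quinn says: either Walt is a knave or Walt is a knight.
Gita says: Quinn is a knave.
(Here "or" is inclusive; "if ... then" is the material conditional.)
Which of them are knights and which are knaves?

Walt is a knight, Quinn is a knight, and Gita is a knave.

Suppose Walt is a knave. Then Walt's statement "if Gita is a knave, then Quinn and Gita are different types" would have to be false. Checking the 4 ways to assign the others, none is consistent with every speaker.
(For instance, with Quinn=knight, Gita=knave, Walt's claim "if Gita is a knave, then Quinn and Gita are different types" comes out true where it would need to be false.)
So Walt must be a knight, making "if Gita is a knave, then Quinn and Gita are different types" true. Taking Walt=knight, Quinn=knight, Gita=knave, each remaining statement checks out:
  Quinn (knight): "either Walt is a knave or Walt is a knight" — true. ✓
  Gita (knave): "Quinn is a knave" — false. ✓
This is the unique consistent assignment.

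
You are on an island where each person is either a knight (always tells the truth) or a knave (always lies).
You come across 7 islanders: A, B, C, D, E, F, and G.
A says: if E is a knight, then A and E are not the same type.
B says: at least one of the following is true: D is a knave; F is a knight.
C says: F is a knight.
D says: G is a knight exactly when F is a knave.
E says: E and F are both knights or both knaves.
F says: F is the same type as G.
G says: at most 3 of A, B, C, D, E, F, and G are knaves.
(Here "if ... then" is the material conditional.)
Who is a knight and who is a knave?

A is a knight, B is a knight, C is a knight, D is a knave, E is a knave, F is a knight, and G is a knight.

As a knight, A's statement "if E is a knight, then A and E are not the same type" should be true; it is.
B is a knight, and the claim "at least one of the following is true: D is a knave; F is a knight" is indeed true.
C is a knight, and the claim "F is a knight" is indeed true.
D is a knave, and the claim "G is a knight exactly when F is a knave" is indeed false.
E is a knave, so "E and F are both knights or both knaves" must be false — and it is.
Since F is a knight, "F is the same type as G" needs to be true, which holds.
G (knight): "at most 3 of A, B, C, D, E, F, and G are knaves" — true. ✓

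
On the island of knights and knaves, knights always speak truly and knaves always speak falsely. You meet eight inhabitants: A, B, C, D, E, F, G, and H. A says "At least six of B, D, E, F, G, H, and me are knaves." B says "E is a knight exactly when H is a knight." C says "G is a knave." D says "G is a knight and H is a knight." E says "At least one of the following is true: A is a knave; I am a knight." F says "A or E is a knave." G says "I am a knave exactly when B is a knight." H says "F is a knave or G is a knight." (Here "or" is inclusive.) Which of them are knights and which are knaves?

A is a knave, B is a knave, C is a knight, D is a knave, E is a knight, F is a knight, G is a knave, and H is a knave.

A is a knave, and the claim "at least six of B, D, E, F, G, H, and me are knaves" is indeed false.
B (knave): "E is a knight exactly when H is a knight" — false. ✓
C is a knight, so "G is a knave" must be True — and it is.
Since D is a knave, "G is a knight and H is a knight" needs to be false, which holds.
E (knight): "at least one of the following is true: A is a knave; I am a knight" — True. ✓
F (knight): "A or E is a knave" — True. ✓
As a knave, G's statement "I am a knave exactly when B is a knight" should be false; it is.
H is a knave, and the claim "F is a knave or G is a knight" is indeed false.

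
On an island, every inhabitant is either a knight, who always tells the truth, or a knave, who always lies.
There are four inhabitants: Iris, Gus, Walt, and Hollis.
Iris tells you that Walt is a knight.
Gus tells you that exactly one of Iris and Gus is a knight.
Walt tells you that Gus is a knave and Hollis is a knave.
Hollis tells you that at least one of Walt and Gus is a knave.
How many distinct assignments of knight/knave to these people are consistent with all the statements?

2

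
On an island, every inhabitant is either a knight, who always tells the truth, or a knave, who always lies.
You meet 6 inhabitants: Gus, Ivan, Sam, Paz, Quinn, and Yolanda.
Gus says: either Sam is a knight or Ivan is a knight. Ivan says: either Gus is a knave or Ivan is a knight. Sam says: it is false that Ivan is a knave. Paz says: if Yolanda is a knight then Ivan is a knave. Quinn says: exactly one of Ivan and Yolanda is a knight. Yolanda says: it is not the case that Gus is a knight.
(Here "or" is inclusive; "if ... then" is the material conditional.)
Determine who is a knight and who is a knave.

Gus is a knight, Ivan is a knight, Sam is a knight, Paz is a knight, Quinn is a knight, and Yolanda is a knave.

Since Gus is a knight, "either Sam is a knight or Ivan is a knight" needs to be true, which holds.
Ivan (knight): "either Gus is a knave or Ivan is a knight" — true. ✓
Sam is a knight; "it is false that Ivan is a knave" is true, as required.
Paz is a knight, and the claim "if Yolanda is a knight then Ivan is a knave" is indeed true.
Quinn (knight): "exactly one of Ivan and Yolanda is a knight" — true. ✓
Yolanda is a knave, so "it is not the case that Gus is a knight" must be False — and it is.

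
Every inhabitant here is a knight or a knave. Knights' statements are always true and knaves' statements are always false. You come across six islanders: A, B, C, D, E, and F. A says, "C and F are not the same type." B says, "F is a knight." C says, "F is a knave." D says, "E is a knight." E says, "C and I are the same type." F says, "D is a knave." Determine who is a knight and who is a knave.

Knights: A, C, D, and E. Knaves: B and F.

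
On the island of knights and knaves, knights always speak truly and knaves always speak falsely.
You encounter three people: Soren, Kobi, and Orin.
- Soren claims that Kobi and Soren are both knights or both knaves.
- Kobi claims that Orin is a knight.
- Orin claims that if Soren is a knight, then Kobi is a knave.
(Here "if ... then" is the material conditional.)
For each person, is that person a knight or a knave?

Knights: Kobi and Orin. Knaves: Soren.

Soren (knave): "Kobi and Soren are both knights or both knaves" — False. ✓
As a knight, Kobi's statement "Orin is a knight" should be true; it is.
Since Orin is a knight, "if Soren is a knight, then Kobi is a knave" needs to be true, which holds.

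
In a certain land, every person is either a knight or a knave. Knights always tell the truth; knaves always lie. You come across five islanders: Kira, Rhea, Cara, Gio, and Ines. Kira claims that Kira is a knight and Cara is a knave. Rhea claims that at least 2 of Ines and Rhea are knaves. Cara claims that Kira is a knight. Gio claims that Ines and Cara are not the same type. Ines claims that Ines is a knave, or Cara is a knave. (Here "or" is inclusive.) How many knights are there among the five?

2

The unique consistent assignment is Kira=knave, Rhea=knave, Cara=knave, Gio=knight, Ines=knight.
That has 2 knights.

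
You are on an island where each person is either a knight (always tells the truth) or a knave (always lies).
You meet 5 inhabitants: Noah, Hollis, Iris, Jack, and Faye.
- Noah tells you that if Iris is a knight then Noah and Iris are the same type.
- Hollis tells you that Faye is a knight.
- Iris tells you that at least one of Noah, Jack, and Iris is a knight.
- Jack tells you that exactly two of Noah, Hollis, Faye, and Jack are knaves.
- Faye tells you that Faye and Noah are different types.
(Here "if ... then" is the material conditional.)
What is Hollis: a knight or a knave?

Consistent assignments: {Noah=knave, Hollis=knave, Iris=knight, Jack=knave, Faye=knave}
In every consistent assignment, Hollis is a knave.

Hollis is a knave.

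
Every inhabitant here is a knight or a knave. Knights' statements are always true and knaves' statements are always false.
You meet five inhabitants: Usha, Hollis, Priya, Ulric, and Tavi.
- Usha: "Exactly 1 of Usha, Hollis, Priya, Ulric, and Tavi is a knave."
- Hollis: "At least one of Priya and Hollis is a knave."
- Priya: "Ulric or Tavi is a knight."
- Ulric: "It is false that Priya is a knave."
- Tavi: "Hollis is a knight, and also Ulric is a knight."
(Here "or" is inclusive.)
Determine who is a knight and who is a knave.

Since Usha is a knave, "exactly 1 of Usha, Hollis, Priya, Ulric, and Tavi is a knave" needs to be False, which holds.
Since Hollis is a knight, "at least one of Priya and Hollis is a knave" needs to be True, which holds.
Priya is a knave, and the claim "Ulric or Tavi is a knight" is indeed False.
Since Ulric is a knave, "it is false that Priya is a knave" needs to be False, which holds.
Tavi is a knave, and the claim "Hollis is a knight, and also Ulric is a knight" is indeed False.

Usha is a knave, Hollis is a knight, Priya is a knave, Ulric is a knave, and Tavi is a knave.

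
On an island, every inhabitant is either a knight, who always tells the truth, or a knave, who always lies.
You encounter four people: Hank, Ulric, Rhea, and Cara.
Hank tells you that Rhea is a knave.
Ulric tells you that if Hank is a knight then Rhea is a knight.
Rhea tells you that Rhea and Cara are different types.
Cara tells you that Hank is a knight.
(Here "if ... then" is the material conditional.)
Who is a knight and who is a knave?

Suppose Hank is a knight. Then Hank's statement "Rhea is a knave" would have to be true. Checking the 8 ways to assign the others, none is consistent with every speaker.
(For instance, with Ulric=knight, Rhea=knight, Cara=knave, Hank's claim "Rhea is a knave" comes out false where it would need to be true.)
So Hank must be a knave, making "Rhea is a knave" false. Taking Hank=knave, Ulric=knight, Rhea=knight, Cara=knave, each remaining statement checks out:
  Ulric (knight): "if Hank is a knight then Rhea is a knight" — true. ✓
  Rhea (knight): "Rhea and Cara are different types" — true. ✓
  Cara (knave): "Hank is a knight" — false. ✓
This is the unique consistent assignment.

Knights: Ulric and Rhea. Knaves: Hank and Cara.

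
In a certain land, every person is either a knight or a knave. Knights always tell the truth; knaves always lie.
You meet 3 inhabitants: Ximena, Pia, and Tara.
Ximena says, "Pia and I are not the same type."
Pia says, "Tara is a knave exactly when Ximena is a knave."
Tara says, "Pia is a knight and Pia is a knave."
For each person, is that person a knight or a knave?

As a knight, Ximena's statement "Pia and I are not the same type" should be True; it is.
Pia is a knave, so "Tara is a knave exactly when Ximena is a knave" must be false — and it is.
Since Tara is a knave, "Pia is a knight and Pia is a knave" needs to be false, which holds.

Ximena is a knight, Pia is a knave, and Tara is a knave.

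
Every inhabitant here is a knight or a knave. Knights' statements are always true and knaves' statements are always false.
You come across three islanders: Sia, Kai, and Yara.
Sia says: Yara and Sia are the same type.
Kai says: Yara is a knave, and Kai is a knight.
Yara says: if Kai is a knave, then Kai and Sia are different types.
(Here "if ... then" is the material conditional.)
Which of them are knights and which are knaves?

Sia is a knight, Kai is a knave, and Yara is a knight.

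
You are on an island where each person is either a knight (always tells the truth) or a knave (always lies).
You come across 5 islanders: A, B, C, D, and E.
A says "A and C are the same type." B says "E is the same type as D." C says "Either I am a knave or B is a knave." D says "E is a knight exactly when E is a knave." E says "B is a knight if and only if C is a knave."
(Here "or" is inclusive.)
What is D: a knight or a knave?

D is a knave.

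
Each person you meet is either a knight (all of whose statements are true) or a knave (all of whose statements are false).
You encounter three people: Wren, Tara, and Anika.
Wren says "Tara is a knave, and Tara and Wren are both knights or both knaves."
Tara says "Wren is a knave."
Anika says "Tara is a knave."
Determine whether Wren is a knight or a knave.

Wren is a knave.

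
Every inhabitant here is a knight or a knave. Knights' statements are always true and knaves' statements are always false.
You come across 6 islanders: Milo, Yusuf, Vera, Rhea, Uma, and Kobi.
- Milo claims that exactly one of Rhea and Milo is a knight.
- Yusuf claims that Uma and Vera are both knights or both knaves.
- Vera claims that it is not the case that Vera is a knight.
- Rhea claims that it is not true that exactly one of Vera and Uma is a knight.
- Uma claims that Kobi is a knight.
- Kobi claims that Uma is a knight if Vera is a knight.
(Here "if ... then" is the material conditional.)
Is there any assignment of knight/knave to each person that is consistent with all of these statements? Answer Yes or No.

Checking all 64 assignments, each has at least one speaker whose statement's truth value contradicts their type.

No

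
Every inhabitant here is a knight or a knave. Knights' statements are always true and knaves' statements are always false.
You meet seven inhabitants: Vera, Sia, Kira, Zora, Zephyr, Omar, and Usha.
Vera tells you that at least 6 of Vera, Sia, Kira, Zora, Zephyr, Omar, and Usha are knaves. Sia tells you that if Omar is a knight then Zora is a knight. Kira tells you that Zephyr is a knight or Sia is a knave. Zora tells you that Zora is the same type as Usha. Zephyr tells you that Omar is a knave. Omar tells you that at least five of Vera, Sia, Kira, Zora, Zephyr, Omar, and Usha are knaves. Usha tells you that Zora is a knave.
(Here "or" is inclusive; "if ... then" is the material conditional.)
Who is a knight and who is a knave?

Since Vera is a knave, "at least 6 of Vera, Sia, Kira, Zora, Zephyr, Omar, and Usha are knaves" needs to be false, which holds.
Sia is a knight; "if Omar is a knight then Zora is a knight" is true, as required.
Kira is a knight, so "Zephyr is a knight or Sia is a knave" must be true — and it is.
Since Zora is a knave, "Zora is the same type as Usha" needs to be false, which holds.
As a knight, Zephyr's statement "Omar is a knave" should be true; it is.
Omar is a knave, so "at least five of Vera, Sia, Kira, Zora, Zephyr, Omar, and Usha are knaves" must be false — and it is.
Usha is a knight; "Zora is a knave" is true, as required.

Vera is a knave, Sia is a knight, Kira is a knight, Zora is a knave, Zephyr is a knight, Omar is a knave, and Usha is a knight.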